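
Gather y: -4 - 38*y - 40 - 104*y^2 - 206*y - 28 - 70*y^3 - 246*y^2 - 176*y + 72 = -70*y^3 - 350*y^2 - 420*y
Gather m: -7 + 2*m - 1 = 2*m - 8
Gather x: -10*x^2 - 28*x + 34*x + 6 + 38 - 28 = -10*x^2 + 6*x + 16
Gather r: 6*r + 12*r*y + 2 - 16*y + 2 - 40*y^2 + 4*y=r*(12*y + 6) - 40*y^2 - 12*y + 4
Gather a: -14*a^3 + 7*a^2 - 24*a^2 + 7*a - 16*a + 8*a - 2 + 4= -14*a^3 - 17*a^2 - a + 2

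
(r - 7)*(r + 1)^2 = r^3 - 5*r^2 - 13*r - 7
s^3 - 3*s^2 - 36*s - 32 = (s - 8)*(s + 1)*(s + 4)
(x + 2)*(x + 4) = x^2 + 6*x + 8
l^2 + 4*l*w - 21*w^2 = (l - 3*w)*(l + 7*w)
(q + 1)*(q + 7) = q^2 + 8*q + 7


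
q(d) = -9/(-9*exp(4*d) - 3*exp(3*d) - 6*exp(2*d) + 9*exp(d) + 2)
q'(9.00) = 0.00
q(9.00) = 0.00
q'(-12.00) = 0.00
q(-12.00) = -4.50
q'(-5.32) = 0.09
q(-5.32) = -4.40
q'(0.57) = -0.34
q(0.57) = 0.09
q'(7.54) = -0.00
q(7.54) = 0.00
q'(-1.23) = 0.64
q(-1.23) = -2.26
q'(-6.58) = 0.03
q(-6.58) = -4.47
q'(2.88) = -0.00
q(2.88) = 0.00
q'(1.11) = -0.04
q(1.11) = 0.01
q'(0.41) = -0.69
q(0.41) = 0.16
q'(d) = -9*(36*exp(4*d) + 9*exp(3*d) + 12*exp(2*d) - 9*exp(d))/(-9*exp(4*d) - 3*exp(3*d) - 6*exp(2*d) + 9*exp(d) + 2)^2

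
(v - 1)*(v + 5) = v^2 + 4*v - 5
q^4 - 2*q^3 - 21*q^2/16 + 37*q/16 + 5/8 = (q - 2)*(q - 5/4)*(q + 1/4)*(q + 1)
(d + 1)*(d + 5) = d^2 + 6*d + 5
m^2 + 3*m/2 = m*(m + 3/2)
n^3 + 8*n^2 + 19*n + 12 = (n + 1)*(n + 3)*(n + 4)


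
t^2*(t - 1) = t^3 - t^2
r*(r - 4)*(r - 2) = r^3 - 6*r^2 + 8*r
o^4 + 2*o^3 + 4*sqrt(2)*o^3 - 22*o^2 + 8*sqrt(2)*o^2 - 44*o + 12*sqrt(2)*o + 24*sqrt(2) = (o + 2)*(o - sqrt(2))^2*(o + 6*sqrt(2))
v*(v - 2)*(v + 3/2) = v^3 - v^2/2 - 3*v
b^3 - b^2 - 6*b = b*(b - 3)*(b + 2)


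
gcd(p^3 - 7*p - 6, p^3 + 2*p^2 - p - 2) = p^2 + 3*p + 2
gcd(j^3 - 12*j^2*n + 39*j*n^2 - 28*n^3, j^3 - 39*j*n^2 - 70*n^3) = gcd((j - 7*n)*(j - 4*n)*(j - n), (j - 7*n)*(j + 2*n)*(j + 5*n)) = j - 7*n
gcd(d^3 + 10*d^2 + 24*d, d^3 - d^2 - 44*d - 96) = d + 4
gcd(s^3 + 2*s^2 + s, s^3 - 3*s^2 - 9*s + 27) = 1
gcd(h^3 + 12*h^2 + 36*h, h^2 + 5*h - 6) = h + 6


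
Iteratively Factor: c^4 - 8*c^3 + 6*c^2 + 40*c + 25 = (c - 5)*(c^3 - 3*c^2 - 9*c - 5) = (c - 5)*(c + 1)*(c^2 - 4*c - 5) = (c - 5)*(c + 1)^2*(c - 5)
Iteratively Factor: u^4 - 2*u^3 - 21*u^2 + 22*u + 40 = (u - 5)*(u^3 + 3*u^2 - 6*u - 8) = (u - 5)*(u + 4)*(u^2 - u - 2) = (u - 5)*(u + 1)*(u + 4)*(u - 2)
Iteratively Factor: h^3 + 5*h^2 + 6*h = (h + 3)*(h^2 + 2*h) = h*(h + 3)*(h + 2)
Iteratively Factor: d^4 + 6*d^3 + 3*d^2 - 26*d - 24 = (d - 2)*(d^3 + 8*d^2 + 19*d + 12) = (d - 2)*(d + 4)*(d^2 + 4*d + 3) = (d - 2)*(d + 1)*(d + 4)*(d + 3)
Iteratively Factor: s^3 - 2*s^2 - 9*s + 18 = (s - 3)*(s^2 + s - 6) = (s - 3)*(s - 2)*(s + 3)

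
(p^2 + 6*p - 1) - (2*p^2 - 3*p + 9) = -p^2 + 9*p - 10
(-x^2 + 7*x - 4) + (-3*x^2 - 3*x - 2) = -4*x^2 + 4*x - 6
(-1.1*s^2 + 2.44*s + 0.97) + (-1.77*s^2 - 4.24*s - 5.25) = -2.87*s^2 - 1.8*s - 4.28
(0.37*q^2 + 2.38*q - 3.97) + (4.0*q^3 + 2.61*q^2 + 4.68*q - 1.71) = 4.0*q^3 + 2.98*q^2 + 7.06*q - 5.68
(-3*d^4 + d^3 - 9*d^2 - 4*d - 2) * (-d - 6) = 3*d^5 + 17*d^4 + 3*d^3 + 58*d^2 + 26*d + 12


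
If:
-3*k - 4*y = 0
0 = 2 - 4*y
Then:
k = -2/3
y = 1/2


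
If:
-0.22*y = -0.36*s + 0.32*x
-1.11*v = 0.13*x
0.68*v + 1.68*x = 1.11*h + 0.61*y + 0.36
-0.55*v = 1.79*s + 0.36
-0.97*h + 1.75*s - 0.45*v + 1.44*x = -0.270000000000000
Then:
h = 0.07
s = -0.20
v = -0.01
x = 0.10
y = -0.47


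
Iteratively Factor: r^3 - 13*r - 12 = (r + 3)*(r^2 - 3*r - 4) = (r - 4)*(r + 3)*(r + 1)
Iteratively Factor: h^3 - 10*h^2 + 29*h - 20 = (h - 5)*(h^2 - 5*h + 4) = (h - 5)*(h - 4)*(h - 1)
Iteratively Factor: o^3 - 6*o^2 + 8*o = (o - 2)*(o^2 - 4*o) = o*(o - 2)*(o - 4)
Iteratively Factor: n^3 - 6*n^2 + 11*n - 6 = (n - 2)*(n^2 - 4*n + 3) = (n - 3)*(n - 2)*(n - 1)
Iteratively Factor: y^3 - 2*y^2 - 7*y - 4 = (y - 4)*(y^2 + 2*y + 1) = (y - 4)*(y + 1)*(y + 1)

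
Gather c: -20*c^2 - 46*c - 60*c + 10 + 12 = -20*c^2 - 106*c + 22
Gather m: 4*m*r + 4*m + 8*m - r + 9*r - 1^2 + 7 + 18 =m*(4*r + 12) + 8*r + 24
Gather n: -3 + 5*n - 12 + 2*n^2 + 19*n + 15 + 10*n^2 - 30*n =12*n^2 - 6*n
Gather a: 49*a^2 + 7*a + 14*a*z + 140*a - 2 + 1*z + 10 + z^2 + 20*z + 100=49*a^2 + a*(14*z + 147) + z^2 + 21*z + 108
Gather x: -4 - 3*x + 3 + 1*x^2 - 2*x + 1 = x^2 - 5*x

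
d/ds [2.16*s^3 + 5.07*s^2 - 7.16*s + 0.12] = 6.48*s^2 + 10.14*s - 7.16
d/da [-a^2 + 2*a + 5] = 2 - 2*a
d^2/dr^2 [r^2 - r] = 2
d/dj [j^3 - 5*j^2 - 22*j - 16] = 3*j^2 - 10*j - 22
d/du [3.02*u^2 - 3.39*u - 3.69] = 6.04*u - 3.39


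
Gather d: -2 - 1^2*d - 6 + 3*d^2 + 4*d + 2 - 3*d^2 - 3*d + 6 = 0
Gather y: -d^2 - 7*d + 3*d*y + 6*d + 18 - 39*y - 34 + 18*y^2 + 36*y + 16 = -d^2 - d + 18*y^2 + y*(3*d - 3)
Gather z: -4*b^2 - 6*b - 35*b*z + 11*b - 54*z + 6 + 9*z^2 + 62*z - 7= -4*b^2 + 5*b + 9*z^2 + z*(8 - 35*b) - 1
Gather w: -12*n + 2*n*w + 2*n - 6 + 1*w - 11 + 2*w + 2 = -10*n + w*(2*n + 3) - 15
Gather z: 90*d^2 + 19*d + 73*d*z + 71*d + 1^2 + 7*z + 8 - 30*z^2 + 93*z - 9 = 90*d^2 + 90*d - 30*z^2 + z*(73*d + 100)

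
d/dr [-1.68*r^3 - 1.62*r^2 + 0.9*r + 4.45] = -5.04*r^2 - 3.24*r + 0.9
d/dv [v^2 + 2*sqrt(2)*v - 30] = 2*v + 2*sqrt(2)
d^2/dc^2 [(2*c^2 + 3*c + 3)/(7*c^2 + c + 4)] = 2*(133*c^3 + 273*c^2 - 189*c - 61)/(343*c^6 + 147*c^5 + 609*c^4 + 169*c^3 + 348*c^2 + 48*c + 64)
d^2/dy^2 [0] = 0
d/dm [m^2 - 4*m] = 2*m - 4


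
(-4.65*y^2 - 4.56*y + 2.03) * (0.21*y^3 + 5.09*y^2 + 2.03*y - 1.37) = -0.9765*y^5 - 24.6261*y^4 - 32.2236*y^3 + 7.4464*y^2 + 10.3681*y - 2.7811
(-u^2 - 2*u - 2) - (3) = -u^2 - 2*u - 5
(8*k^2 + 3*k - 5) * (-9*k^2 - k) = -72*k^4 - 35*k^3 + 42*k^2 + 5*k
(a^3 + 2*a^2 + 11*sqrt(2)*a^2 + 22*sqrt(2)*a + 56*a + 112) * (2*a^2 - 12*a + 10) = 2*a^5 - 8*a^4 + 22*sqrt(2)*a^4 - 88*sqrt(2)*a^3 + 98*a^3 - 428*a^2 - 154*sqrt(2)*a^2 - 784*a + 220*sqrt(2)*a + 1120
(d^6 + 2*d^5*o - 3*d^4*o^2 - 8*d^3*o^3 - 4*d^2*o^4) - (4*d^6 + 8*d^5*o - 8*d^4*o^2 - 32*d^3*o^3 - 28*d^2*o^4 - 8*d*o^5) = -3*d^6 - 6*d^5*o + 5*d^4*o^2 + 24*d^3*o^3 + 24*d^2*o^4 + 8*d*o^5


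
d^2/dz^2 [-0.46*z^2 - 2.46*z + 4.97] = -0.920000000000000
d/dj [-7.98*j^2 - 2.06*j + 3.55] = -15.96*j - 2.06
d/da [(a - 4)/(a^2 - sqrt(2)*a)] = (-a^2 + 8*a - 4*sqrt(2))/(a^2*(a^2 - 2*sqrt(2)*a + 2))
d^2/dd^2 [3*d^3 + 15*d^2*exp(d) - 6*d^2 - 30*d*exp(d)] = 15*d^2*exp(d) + 30*d*exp(d) + 18*d - 30*exp(d) - 12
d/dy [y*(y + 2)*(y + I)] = 3*y^2 + 2*y*(2 + I) + 2*I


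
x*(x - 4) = x^2 - 4*x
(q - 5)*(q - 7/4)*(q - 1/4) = q^3 - 7*q^2 + 167*q/16 - 35/16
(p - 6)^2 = p^2 - 12*p + 36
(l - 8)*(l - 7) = l^2 - 15*l + 56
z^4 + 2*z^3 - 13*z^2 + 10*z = z*(z - 2)*(z - 1)*(z + 5)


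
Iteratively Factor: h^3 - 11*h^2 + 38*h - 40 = (h - 2)*(h^2 - 9*h + 20) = (h - 5)*(h - 2)*(h - 4)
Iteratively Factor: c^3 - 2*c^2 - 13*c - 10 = (c + 2)*(c^2 - 4*c - 5) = (c + 1)*(c + 2)*(c - 5)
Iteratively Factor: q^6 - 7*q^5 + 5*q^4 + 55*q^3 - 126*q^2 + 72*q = (q - 4)*(q^5 - 3*q^4 - 7*q^3 + 27*q^2 - 18*q) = (q - 4)*(q - 3)*(q^4 - 7*q^2 + 6*q) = (q - 4)*(q - 3)*(q - 1)*(q^3 + q^2 - 6*q) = q*(q - 4)*(q - 3)*(q - 1)*(q^2 + q - 6) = q*(q - 4)*(q - 3)*(q - 1)*(q + 3)*(q - 2)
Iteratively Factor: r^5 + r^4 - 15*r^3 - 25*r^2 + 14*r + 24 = (r - 4)*(r^4 + 5*r^3 + 5*r^2 - 5*r - 6) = (r - 4)*(r + 3)*(r^3 + 2*r^2 - r - 2) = (r - 4)*(r + 1)*(r + 3)*(r^2 + r - 2) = (r - 4)*(r - 1)*(r + 1)*(r + 3)*(r + 2)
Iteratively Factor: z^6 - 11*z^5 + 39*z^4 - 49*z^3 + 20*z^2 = (z)*(z^5 - 11*z^4 + 39*z^3 - 49*z^2 + 20*z) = z^2*(z^4 - 11*z^3 + 39*z^2 - 49*z + 20) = z^2*(z - 1)*(z^3 - 10*z^2 + 29*z - 20) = z^2*(z - 5)*(z - 1)*(z^2 - 5*z + 4) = z^2*(z - 5)*(z - 4)*(z - 1)*(z - 1)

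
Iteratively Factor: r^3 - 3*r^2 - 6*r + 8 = (r - 4)*(r^2 + r - 2) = (r - 4)*(r + 2)*(r - 1)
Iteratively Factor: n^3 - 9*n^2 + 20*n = (n)*(n^2 - 9*n + 20) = n*(n - 4)*(n - 5)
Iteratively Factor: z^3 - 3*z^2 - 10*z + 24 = (z - 2)*(z^2 - z - 12) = (z - 2)*(z + 3)*(z - 4)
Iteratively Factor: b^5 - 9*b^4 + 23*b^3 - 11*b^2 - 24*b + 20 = (b - 2)*(b^4 - 7*b^3 + 9*b^2 + 7*b - 10) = (b - 5)*(b - 2)*(b^3 - 2*b^2 - b + 2) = (b - 5)*(b - 2)*(b + 1)*(b^2 - 3*b + 2) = (b - 5)*(b - 2)^2*(b + 1)*(b - 1)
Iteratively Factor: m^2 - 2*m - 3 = (m - 3)*(m + 1)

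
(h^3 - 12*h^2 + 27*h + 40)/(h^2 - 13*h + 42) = (h^3 - 12*h^2 + 27*h + 40)/(h^2 - 13*h + 42)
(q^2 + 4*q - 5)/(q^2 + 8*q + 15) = (q - 1)/(q + 3)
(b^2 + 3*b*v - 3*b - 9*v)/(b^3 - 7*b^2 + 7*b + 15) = (b + 3*v)/(b^2 - 4*b - 5)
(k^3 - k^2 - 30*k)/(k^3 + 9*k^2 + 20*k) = (k - 6)/(k + 4)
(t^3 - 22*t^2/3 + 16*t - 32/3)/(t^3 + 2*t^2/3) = (3*t^3 - 22*t^2 + 48*t - 32)/(t^2*(3*t + 2))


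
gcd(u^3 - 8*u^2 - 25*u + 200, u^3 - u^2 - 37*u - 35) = u + 5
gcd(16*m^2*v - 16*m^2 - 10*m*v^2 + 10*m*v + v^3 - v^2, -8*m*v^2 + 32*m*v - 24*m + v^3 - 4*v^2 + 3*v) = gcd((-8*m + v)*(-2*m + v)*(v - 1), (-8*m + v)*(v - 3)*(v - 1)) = -8*m*v + 8*m + v^2 - v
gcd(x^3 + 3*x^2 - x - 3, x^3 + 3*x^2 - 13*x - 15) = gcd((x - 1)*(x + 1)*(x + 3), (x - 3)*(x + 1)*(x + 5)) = x + 1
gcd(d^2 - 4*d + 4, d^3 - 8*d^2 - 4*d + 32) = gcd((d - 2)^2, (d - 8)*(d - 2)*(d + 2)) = d - 2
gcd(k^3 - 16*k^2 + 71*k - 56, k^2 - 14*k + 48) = k - 8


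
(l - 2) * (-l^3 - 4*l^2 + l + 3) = -l^4 - 2*l^3 + 9*l^2 + l - 6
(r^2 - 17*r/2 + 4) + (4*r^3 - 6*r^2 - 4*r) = 4*r^3 - 5*r^2 - 25*r/2 + 4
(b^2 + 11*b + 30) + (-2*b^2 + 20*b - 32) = -b^2 + 31*b - 2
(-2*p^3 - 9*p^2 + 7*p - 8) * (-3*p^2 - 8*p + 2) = 6*p^5 + 43*p^4 + 47*p^3 - 50*p^2 + 78*p - 16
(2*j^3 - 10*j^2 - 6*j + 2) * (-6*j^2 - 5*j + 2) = -12*j^5 + 50*j^4 + 90*j^3 - 2*j^2 - 22*j + 4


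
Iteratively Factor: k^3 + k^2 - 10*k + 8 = (k + 4)*(k^2 - 3*k + 2) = (k - 1)*(k + 4)*(k - 2)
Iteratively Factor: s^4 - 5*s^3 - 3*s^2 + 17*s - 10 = (s - 1)*(s^3 - 4*s^2 - 7*s + 10) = (s - 1)*(s + 2)*(s^2 - 6*s + 5) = (s - 5)*(s - 1)*(s + 2)*(s - 1)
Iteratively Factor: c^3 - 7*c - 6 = (c - 3)*(c^2 + 3*c + 2) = (c - 3)*(c + 1)*(c + 2)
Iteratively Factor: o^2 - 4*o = (o - 4)*(o)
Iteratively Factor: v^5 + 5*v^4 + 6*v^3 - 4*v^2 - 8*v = (v + 2)*(v^4 + 3*v^3 - 4*v) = (v + 2)^2*(v^3 + v^2 - 2*v) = (v + 2)^3*(v^2 - v) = v*(v + 2)^3*(v - 1)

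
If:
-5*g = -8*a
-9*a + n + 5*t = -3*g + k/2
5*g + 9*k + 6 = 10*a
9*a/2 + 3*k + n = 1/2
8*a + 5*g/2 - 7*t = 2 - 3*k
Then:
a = -15/271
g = -24/271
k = -184/271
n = 755/271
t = -182/271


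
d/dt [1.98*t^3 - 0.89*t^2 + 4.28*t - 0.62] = 5.94*t^2 - 1.78*t + 4.28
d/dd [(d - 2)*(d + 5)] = 2*d + 3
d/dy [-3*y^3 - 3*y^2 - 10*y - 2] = -9*y^2 - 6*y - 10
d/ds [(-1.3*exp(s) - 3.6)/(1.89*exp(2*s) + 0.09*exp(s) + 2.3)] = (2.457*exp(2*s) + 13.608*exp(s) - 2.666)*exp(s)/(3.5721*exp(4*s) + 0.3402*exp(3*s) + 8.7021*exp(2*s) + 0.414*exp(s) + 5.29)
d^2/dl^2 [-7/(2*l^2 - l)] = 14*(2*l*(2*l - 1) - (4*l - 1)^2)/(l^3*(2*l - 1)^3)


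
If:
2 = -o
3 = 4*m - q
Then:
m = q/4 + 3/4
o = -2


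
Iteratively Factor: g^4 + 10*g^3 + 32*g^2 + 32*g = (g + 4)*(g^3 + 6*g^2 + 8*g) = (g + 2)*(g + 4)*(g^2 + 4*g) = g*(g + 2)*(g + 4)*(g + 4)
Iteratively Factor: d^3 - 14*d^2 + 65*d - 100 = (d - 4)*(d^2 - 10*d + 25) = (d - 5)*(d - 4)*(d - 5)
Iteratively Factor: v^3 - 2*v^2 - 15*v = (v + 3)*(v^2 - 5*v) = v*(v + 3)*(v - 5)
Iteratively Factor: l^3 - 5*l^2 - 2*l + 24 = (l - 3)*(l^2 - 2*l - 8) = (l - 4)*(l - 3)*(l + 2)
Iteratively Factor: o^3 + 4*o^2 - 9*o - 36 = (o + 3)*(o^2 + o - 12) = (o + 3)*(o + 4)*(o - 3)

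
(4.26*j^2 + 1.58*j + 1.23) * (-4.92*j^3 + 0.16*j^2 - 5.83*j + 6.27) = -20.9592*j^5 - 7.092*j^4 - 30.6346*j^3 + 17.6956*j^2 + 2.7357*j + 7.7121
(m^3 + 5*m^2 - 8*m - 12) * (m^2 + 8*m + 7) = m^5 + 13*m^4 + 39*m^3 - 41*m^2 - 152*m - 84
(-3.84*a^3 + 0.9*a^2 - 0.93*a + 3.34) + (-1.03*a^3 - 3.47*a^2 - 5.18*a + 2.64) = -4.87*a^3 - 2.57*a^2 - 6.11*a + 5.98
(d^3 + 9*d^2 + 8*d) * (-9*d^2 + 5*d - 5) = -9*d^5 - 76*d^4 - 32*d^3 - 5*d^2 - 40*d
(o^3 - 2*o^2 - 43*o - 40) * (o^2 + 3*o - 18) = o^5 + o^4 - 67*o^3 - 133*o^2 + 654*o + 720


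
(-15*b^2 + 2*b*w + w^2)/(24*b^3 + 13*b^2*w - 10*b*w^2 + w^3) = (5*b + w)/(-8*b^2 - 7*b*w + w^2)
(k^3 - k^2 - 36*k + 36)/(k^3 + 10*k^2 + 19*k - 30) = (k - 6)/(k + 5)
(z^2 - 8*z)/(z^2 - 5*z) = (z - 8)/(z - 5)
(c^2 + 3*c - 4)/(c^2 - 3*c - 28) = (c - 1)/(c - 7)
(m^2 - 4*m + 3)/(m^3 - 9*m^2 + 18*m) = (m - 1)/(m*(m - 6))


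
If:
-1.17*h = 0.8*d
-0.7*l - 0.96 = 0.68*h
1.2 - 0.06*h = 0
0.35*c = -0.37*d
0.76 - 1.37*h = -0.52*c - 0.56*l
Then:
No Solution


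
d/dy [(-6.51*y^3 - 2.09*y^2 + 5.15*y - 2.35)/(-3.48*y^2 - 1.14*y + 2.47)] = (22.6548*y^4 + 14.8428*y^3 - 27.9345*y^2 - 26.6806*y + 10.0415)/(12.1104*y^4 + 7.9344*y^3 - 15.8916*y^2 - 5.6316*y + 6.1009)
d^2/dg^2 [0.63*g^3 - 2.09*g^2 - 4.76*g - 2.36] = 3.78*g - 4.18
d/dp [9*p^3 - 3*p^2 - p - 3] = 27*p^2 - 6*p - 1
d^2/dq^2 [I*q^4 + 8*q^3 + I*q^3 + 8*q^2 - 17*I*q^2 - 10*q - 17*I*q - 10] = 12*I*q^2 + 6*q*(8 + I) + 16 - 34*I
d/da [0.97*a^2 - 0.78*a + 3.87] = 1.94*a - 0.78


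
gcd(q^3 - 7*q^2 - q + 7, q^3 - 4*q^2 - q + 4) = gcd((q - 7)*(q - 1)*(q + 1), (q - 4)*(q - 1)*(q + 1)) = q^2 - 1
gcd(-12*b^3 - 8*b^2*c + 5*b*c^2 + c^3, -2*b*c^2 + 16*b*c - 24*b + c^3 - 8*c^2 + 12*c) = 2*b - c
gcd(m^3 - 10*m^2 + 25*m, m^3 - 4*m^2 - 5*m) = m^2 - 5*m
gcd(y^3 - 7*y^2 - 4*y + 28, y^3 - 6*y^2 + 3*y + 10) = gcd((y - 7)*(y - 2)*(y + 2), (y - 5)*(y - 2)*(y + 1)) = y - 2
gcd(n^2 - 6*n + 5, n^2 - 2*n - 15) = n - 5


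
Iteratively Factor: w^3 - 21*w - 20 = (w + 4)*(w^2 - 4*w - 5) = (w - 5)*(w + 4)*(w + 1)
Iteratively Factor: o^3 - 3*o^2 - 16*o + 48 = (o + 4)*(o^2 - 7*o + 12) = (o - 3)*(o + 4)*(o - 4)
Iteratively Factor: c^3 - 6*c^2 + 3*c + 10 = (c - 2)*(c^2 - 4*c - 5) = (c - 5)*(c - 2)*(c + 1)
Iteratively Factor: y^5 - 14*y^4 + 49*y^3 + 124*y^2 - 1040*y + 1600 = (y - 4)*(y^4 - 10*y^3 + 9*y^2 + 160*y - 400) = (y - 5)*(y - 4)*(y^3 - 5*y^2 - 16*y + 80) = (y - 5)*(y - 4)*(y + 4)*(y^2 - 9*y + 20) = (y - 5)*(y - 4)^2*(y + 4)*(y - 5)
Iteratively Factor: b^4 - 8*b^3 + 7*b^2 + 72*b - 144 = (b - 3)*(b^3 - 5*b^2 - 8*b + 48) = (b - 3)*(b + 3)*(b^2 - 8*b + 16) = (b - 4)*(b - 3)*(b + 3)*(b - 4)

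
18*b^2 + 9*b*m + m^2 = (3*b + m)*(6*b + m)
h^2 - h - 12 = (h - 4)*(h + 3)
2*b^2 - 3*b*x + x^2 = (-2*b + x)*(-b + x)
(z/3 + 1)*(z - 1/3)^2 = z^3/3 + 7*z^2/9 - 17*z/27 + 1/9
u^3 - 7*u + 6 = (u - 2)*(u - 1)*(u + 3)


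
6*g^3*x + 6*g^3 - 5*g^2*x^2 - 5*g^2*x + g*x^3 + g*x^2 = (-3*g + x)*(-2*g + x)*(g*x + g)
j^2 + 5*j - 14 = (j - 2)*(j + 7)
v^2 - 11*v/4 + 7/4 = (v - 7/4)*(v - 1)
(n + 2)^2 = n^2 + 4*n + 4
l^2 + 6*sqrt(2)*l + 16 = (l + 2*sqrt(2))*(l + 4*sqrt(2))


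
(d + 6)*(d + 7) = d^2 + 13*d + 42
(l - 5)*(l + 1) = l^2 - 4*l - 5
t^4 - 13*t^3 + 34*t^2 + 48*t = t*(t - 8)*(t - 6)*(t + 1)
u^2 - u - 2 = (u - 2)*(u + 1)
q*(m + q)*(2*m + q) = 2*m^2*q + 3*m*q^2 + q^3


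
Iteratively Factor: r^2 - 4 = (r + 2)*(r - 2)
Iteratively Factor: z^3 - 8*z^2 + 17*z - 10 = (z - 5)*(z^2 - 3*z + 2) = (z - 5)*(z - 2)*(z - 1)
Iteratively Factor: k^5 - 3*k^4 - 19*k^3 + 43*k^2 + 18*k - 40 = (k + 4)*(k^4 - 7*k^3 + 9*k^2 + 7*k - 10) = (k + 1)*(k + 4)*(k^3 - 8*k^2 + 17*k - 10) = (k - 2)*(k + 1)*(k + 4)*(k^2 - 6*k + 5) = (k - 2)*(k - 1)*(k + 1)*(k + 4)*(k - 5)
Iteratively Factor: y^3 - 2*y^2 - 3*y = (y - 3)*(y^2 + y) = (y - 3)*(y + 1)*(y)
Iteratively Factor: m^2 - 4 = (m + 2)*(m - 2)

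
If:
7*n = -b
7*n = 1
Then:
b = -1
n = 1/7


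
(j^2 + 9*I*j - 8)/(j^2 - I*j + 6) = (j^2 + 9*I*j - 8)/(j^2 - I*j + 6)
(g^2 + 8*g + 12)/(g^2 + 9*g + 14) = (g + 6)/(g + 7)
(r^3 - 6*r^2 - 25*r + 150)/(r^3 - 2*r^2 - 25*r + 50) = (r - 6)/(r - 2)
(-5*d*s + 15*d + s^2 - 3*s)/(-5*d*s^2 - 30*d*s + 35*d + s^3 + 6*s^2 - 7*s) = (s - 3)/(s^2 + 6*s - 7)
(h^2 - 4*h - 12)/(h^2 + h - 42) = (h + 2)/(h + 7)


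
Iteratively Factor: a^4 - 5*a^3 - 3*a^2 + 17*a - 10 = (a + 2)*(a^3 - 7*a^2 + 11*a - 5) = (a - 1)*(a + 2)*(a^2 - 6*a + 5) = (a - 1)^2*(a + 2)*(a - 5)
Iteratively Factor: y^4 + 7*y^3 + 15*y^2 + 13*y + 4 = (y + 1)*(y^3 + 6*y^2 + 9*y + 4) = (y + 1)^2*(y^2 + 5*y + 4) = (y + 1)^3*(y + 4)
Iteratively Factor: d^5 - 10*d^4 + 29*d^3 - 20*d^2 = (d)*(d^4 - 10*d^3 + 29*d^2 - 20*d) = d^2*(d^3 - 10*d^2 + 29*d - 20) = d^2*(d - 5)*(d^2 - 5*d + 4) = d^2*(d - 5)*(d - 1)*(d - 4)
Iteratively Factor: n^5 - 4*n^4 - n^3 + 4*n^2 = (n + 1)*(n^4 - 5*n^3 + 4*n^2) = (n - 1)*(n + 1)*(n^3 - 4*n^2) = n*(n - 1)*(n + 1)*(n^2 - 4*n) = n^2*(n - 1)*(n + 1)*(n - 4)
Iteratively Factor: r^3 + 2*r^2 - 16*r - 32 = (r + 4)*(r^2 - 2*r - 8) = (r - 4)*(r + 4)*(r + 2)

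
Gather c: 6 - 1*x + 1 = 7 - x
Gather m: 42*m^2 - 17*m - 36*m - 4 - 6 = 42*m^2 - 53*m - 10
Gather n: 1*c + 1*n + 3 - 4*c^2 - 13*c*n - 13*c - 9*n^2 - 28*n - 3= -4*c^2 - 12*c - 9*n^2 + n*(-13*c - 27)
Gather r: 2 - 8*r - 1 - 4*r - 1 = -12*r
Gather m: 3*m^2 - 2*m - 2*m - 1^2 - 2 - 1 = 3*m^2 - 4*m - 4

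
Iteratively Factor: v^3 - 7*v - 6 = (v + 1)*(v^2 - v - 6) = (v - 3)*(v + 1)*(v + 2)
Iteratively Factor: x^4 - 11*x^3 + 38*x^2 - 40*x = (x - 5)*(x^3 - 6*x^2 + 8*x) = (x - 5)*(x - 2)*(x^2 - 4*x) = x*(x - 5)*(x - 2)*(x - 4)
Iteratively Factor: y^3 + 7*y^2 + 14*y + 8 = (y + 2)*(y^2 + 5*y + 4) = (y + 1)*(y + 2)*(y + 4)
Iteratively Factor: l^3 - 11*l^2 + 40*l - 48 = (l - 4)*(l^2 - 7*l + 12) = (l - 4)*(l - 3)*(l - 4)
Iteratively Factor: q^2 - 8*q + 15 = (q - 3)*(q - 5)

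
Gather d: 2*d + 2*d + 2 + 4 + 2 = 4*d + 8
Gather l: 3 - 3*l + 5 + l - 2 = 6 - 2*l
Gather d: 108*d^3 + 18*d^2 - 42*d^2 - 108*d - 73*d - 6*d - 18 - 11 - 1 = 108*d^3 - 24*d^2 - 187*d - 30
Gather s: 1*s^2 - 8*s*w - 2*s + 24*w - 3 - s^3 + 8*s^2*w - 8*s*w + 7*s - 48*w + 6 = -s^3 + s^2*(8*w + 1) + s*(5 - 16*w) - 24*w + 3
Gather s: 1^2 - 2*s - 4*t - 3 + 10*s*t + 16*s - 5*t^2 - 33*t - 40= s*(10*t + 14) - 5*t^2 - 37*t - 42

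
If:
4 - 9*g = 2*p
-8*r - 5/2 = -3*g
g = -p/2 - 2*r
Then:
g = 3/4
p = -11/8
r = -1/32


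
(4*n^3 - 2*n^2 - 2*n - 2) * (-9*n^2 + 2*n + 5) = -36*n^5 + 26*n^4 + 34*n^3 + 4*n^2 - 14*n - 10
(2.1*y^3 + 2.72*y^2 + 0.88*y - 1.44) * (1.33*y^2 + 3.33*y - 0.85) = 2.793*y^5 + 10.6106*y^4 + 8.443*y^3 - 1.2968*y^2 - 5.5432*y + 1.224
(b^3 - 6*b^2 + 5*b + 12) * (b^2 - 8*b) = b^5 - 14*b^4 + 53*b^3 - 28*b^2 - 96*b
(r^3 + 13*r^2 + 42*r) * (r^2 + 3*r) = r^5 + 16*r^4 + 81*r^3 + 126*r^2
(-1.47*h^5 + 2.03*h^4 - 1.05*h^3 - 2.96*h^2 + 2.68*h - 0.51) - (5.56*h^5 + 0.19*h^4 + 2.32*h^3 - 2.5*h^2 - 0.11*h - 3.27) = -7.03*h^5 + 1.84*h^4 - 3.37*h^3 - 0.46*h^2 + 2.79*h + 2.76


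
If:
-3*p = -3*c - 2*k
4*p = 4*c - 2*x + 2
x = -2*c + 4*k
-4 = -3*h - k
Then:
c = 3/2 - 2*x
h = x/4 + 13/12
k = 3/4 - 3*x/4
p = 2 - 5*x/2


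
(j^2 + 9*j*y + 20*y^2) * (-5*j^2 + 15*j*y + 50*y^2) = -5*j^4 - 30*j^3*y + 85*j^2*y^2 + 750*j*y^3 + 1000*y^4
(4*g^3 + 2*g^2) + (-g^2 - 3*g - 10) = 4*g^3 + g^2 - 3*g - 10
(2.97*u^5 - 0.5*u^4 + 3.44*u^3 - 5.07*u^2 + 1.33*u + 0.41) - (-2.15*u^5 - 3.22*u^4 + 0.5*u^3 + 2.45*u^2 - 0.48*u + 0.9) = 5.12*u^5 + 2.72*u^4 + 2.94*u^3 - 7.52*u^2 + 1.81*u - 0.49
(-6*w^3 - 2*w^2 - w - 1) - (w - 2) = -6*w^3 - 2*w^2 - 2*w + 1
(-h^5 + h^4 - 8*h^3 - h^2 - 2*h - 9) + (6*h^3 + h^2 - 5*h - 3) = -h^5 + h^4 - 2*h^3 - 7*h - 12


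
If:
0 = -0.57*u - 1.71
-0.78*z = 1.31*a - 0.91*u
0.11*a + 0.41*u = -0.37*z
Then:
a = -4.94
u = -3.00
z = 4.79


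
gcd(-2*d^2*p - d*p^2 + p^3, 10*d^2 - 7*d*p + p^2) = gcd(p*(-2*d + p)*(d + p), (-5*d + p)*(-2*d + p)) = -2*d + p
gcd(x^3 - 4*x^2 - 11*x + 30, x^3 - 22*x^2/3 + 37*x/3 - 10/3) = x^2 - 7*x + 10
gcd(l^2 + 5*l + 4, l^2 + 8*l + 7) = l + 1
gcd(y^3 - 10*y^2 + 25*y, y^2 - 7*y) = y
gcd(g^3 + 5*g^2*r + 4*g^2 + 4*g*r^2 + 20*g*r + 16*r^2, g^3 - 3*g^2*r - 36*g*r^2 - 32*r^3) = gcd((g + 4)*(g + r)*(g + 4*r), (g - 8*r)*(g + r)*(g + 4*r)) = g^2 + 5*g*r + 4*r^2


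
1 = 1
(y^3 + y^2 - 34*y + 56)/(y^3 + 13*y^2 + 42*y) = (y^2 - 6*y + 8)/(y*(y + 6))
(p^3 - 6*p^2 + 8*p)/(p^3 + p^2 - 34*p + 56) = p/(p + 7)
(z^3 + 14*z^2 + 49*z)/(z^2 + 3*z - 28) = z*(z + 7)/(z - 4)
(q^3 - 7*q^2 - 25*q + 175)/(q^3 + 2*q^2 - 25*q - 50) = (q - 7)/(q + 2)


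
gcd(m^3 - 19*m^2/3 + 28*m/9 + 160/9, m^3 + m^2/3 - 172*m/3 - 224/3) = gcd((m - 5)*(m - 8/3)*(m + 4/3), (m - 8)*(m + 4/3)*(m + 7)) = m + 4/3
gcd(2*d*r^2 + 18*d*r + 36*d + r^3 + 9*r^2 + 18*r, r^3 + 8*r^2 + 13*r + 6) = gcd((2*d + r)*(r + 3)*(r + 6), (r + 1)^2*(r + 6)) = r + 6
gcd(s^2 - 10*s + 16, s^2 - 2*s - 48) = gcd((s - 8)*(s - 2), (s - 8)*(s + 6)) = s - 8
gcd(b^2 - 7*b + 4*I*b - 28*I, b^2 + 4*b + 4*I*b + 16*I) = b + 4*I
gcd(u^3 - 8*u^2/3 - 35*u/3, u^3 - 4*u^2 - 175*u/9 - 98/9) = u + 7/3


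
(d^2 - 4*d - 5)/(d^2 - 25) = (d + 1)/(d + 5)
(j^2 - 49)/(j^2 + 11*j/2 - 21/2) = 2*(j - 7)/(2*j - 3)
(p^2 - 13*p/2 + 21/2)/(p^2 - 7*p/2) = (p - 3)/p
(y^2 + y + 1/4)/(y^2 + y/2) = (y + 1/2)/y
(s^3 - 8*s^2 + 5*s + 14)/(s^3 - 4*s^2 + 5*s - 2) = (s^2 - 6*s - 7)/(s^2 - 2*s + 1)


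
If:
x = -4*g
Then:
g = -x/4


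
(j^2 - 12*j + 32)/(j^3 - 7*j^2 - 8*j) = (j - 4)/(j*(j + 1))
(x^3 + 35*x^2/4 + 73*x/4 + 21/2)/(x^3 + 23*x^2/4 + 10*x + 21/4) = (x + 6)/(x + 3)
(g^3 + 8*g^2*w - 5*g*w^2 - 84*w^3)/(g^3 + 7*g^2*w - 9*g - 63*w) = (g^2 + g*w - 12*w^2)/(g^2 - 9)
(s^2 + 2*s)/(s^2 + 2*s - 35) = s*(s + 2)/(s^2 + 2*s - 35)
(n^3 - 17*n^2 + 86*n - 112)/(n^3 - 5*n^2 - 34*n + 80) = (n - 7)/(n + 5)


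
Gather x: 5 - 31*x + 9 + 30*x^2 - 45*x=30*x^2 - 76*x + 14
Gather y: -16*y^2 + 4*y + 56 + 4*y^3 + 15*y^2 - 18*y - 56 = 4*y^3 - y^2 - 14*y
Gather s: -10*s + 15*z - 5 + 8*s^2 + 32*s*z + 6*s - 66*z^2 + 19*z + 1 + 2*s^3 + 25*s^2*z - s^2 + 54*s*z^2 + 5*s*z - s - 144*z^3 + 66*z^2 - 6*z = 2*s^3 + s^2*(25*z + 7) + s*(54*z^2 + 37*z - 5) - 144*z^3 + 28*z - 4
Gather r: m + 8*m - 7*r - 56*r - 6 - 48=9*m - 63*r - 54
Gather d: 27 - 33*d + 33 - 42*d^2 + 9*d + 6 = -42*d^2 - 24*d + 66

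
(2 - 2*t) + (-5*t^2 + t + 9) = -5*t^2 - t + 11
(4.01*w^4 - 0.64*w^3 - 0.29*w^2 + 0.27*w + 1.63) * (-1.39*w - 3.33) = -5.5739*w^5 - 12.4637*w^4 + 2.5343*w^3 + 0.5904*w^2 - 3.1648*w - 5.4279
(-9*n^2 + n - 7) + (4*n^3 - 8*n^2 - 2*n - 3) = 4*n^3 - 17*n^2 - n - 10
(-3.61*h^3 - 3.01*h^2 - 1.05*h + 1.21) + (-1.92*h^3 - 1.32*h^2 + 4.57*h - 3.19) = -5.53*h^3 - 4.33*h^2 + 3.52*h - 1.98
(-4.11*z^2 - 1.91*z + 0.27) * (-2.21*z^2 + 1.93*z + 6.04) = 9.0831*z^4 - 3.7112*z^3 - 29.1074*z^2 - 11.0153*z + 1.6308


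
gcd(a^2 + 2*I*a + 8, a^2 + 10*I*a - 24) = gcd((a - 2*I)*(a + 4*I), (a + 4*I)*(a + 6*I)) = a + 4*I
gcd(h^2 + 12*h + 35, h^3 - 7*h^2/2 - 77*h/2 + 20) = h + 5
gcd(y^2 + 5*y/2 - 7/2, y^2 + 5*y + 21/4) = y + 7/2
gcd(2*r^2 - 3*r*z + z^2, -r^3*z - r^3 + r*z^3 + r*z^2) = -r + z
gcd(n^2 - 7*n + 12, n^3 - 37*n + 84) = n^2 - 7*n + 12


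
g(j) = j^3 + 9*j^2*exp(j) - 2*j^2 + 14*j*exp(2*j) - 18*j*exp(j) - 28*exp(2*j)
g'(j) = 9*j^2*exp(j) + 3*j^2 + 28*j*exp(2*j) - 4*j - 42*exp(2*j) - 18*exp(j)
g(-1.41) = 0.94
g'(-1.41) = 6.72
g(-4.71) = -146.30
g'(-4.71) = 87.01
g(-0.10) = -22.38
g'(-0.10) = -52.45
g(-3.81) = -79.97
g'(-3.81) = 61.21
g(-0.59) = -4.42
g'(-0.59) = -22.82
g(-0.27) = -14.47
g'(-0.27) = -40.82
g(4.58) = 353891.68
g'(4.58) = 836759.94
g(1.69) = -153.91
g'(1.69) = 199.82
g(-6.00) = -286.93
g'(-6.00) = 132.76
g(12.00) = 3708652874792.82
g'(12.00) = 7788009907181.41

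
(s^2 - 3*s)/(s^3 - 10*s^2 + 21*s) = 1/(s - 7)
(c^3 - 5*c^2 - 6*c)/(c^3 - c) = (c - 6)/(c - 1)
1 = 1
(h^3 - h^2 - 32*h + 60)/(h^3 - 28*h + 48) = (h - 5)/(h - 4)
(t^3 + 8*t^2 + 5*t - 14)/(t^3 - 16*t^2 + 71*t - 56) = (t^2 + 9*t + 14)/(t^2 - 15*t + 56)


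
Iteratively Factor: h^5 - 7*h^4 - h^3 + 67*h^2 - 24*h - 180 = (h + 2)*(h^4 - 9*h^3 + 17*h^2 + 33*h - 90) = (h - 5)*(h + 2)*(h^3 - 4*h^2 - 3*h + 18) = (h - 5)*(h - 3)*(h + 2)*(h^2 - h - 6) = (h - 5)*(h - 3)*(h + 2)^2*(h - 3)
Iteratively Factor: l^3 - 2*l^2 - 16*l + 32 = (l + 4)*(l^2 - 6*l + 8) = (l - 2)*(l + 4)*(l - 4)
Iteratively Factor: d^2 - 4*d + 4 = (d - 2)*(d - 2)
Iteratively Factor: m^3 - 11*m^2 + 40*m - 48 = (m - 4)*(m^2 - 7*m + 12) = (m - 4)*(m - 3)*(m - 4)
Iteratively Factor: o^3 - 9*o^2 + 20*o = (o - 4)*(o^2 - 5*o) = (o - 5)*(o - 4)*(o)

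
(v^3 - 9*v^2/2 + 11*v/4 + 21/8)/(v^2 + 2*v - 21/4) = (4*v^2 - 12*v - 7)/(2*(2*v + 7))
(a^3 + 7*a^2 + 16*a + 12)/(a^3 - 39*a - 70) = (a^2 + 5*a + 6)/(a^2 - 2*a - 35)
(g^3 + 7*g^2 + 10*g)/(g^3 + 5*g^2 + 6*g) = (g + 5)/(g + 3)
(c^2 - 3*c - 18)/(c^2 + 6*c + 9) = (c - 6)/(c + 3)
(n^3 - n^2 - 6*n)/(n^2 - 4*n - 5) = n*(-n^2 + n + 6)/(-n^2 + 4*n + 5)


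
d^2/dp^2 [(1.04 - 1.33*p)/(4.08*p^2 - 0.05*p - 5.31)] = ((1.33*p - 1.04)*(8.16*p - 0.05)*(16.32*p - 0.1) + (32.5584*p - 8.6194)*(-4.08*p^2 + 0.05*p + 5.31))/(-4.08*p^2 + 0.05*p + 5.31)^3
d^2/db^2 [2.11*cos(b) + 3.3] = -2.11*cos(b)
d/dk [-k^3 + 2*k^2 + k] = -3*k^2 + 4*k + 1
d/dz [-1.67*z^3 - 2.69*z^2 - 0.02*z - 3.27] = -5.01*z^2 - 5.38*z - 0.02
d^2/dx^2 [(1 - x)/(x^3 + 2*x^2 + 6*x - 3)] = 6*(-x^5 + 6*x^3 + 4*x^2 + 9*x + 8)/(x^9 + 6*x^8 + 30*x^7 + 71*x^6 + 144*x^5 + 72*x^4 + 27*x^3 - 270*x^2 + 162*x - 27)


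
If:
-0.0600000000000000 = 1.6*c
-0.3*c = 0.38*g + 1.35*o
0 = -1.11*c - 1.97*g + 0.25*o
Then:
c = -0.04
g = 0.02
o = 0.00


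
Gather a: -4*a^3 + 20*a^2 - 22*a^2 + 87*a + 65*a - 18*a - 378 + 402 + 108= -4*a^3 - 2*a^2 + 134*a + 132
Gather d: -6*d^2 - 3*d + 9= -6*d^2 - 3*d + 9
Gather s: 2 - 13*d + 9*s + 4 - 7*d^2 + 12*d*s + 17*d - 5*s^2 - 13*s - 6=-7*d^2 + 4*d - 5*s^2 + s*(12*d - 4)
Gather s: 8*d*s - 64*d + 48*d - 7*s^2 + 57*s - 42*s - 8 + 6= -16*d - 7*s^2 + s*(8*d + 15) - 2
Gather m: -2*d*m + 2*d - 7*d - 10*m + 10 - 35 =-5*d + m*(-2*d - 10) - 25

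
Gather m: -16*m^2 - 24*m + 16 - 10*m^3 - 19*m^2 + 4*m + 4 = -10*m^3 - 35*m^2 - 20*m + 20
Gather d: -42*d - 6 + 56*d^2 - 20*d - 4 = 56*d^2 - 62*d - 10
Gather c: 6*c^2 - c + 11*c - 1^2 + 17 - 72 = 6*c^2 + 10*c - 56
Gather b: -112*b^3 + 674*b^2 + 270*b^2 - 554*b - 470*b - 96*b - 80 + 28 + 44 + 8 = -112*b^3 + 944*b^2 - 1120*b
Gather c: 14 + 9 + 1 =24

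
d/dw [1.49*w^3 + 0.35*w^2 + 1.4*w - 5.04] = 4.47*w^2 + 0.7*w + 1.4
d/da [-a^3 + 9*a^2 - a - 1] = -3*a^2 + 18*a - 1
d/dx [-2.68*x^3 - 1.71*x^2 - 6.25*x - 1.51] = -8.04*x^2 - 3.42*x - 6.25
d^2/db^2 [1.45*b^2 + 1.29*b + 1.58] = 2.90000000000000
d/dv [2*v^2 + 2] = 4*v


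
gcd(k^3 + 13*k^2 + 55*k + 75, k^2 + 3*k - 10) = k + 5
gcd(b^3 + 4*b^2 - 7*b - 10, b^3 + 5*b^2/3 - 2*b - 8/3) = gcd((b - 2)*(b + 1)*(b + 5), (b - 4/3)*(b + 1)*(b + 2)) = b + 1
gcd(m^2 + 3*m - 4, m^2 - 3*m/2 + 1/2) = m - 1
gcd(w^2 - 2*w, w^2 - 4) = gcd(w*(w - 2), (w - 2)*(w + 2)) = w - 2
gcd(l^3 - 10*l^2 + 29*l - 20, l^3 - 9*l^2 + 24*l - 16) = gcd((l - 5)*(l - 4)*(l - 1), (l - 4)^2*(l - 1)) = l^2 - 5*l + 4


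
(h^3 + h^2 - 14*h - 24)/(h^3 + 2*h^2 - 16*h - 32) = (h + 3)/(h + 4)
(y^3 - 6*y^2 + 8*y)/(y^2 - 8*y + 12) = y*(y - 4)/(y - 6)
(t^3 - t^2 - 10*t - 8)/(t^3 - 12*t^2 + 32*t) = (t^2 + 3*t + 2)/(t*(t - 8))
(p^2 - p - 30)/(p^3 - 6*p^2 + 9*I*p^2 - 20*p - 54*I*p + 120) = (p + 5)/(p^2 + 9*I*p - 20)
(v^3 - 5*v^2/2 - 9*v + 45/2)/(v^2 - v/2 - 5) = (v^2 - 9)/(v + 2)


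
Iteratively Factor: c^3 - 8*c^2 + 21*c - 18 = (c - 3)*(c^2 - 5*c + 6) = (c - 3)^2*(c - 2)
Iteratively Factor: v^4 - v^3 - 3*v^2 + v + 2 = (v - 2)*(v^3 + v^2 - v - 1) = (v - 2)*(v + 1)*(v^2 - 1) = (v - 2)*(v - 1)*(v + 1)*(v + 1)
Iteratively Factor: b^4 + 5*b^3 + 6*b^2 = (b + 2)*(b^3 + 3*b^2) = b*(b + 2)*(b^2 + 3*b) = b*(b + 2)*(b + 3)*(b)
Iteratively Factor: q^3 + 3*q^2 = (q)*(q^2 + 3*q) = q^2*(q + 3)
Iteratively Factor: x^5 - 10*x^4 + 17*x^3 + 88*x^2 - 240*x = (x - 4)*(x^4 - 6*x^3 - 7*x^2 + 60*x) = (x - 5)*(x - 4)*(x^3 - x^2 - 12*x) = (x - 5)*(x - 4)*(x + 3)*(x^2 - 4*x) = (x - 5)*(x - 4)^2*(x + 3)*(x)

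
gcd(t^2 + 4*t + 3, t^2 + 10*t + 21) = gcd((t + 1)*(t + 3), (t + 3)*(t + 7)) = t + 3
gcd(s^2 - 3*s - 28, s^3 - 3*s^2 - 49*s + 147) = s - 7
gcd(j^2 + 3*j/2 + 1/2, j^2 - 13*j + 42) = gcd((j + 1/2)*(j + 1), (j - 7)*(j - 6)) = 1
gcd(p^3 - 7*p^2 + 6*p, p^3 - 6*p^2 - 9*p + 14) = p - 1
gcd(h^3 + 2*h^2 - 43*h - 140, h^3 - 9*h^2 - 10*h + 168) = h^2 - 3*h - 28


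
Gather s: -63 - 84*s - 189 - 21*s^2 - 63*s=-21*s^2 - 147*s - 252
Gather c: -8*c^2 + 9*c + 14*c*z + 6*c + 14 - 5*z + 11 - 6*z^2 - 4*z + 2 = -8*c^2 + c*(14*z + 15) - 6*z^2 - 9*z + 27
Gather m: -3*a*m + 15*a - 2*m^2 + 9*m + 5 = 15*a - 2*m^2 + m*(9 - 3*a) + 5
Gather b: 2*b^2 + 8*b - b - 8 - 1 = 2*b^2 + 7*b - 9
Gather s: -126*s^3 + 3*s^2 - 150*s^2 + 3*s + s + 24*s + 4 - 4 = -126*s^3 - 147*s^2 + 28*s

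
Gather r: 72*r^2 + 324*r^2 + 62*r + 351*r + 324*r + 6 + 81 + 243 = 396*r^2 + 737*r + 330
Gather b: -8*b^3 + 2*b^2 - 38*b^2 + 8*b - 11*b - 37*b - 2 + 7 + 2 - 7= -8*b^3 - 36*b^2 - 40*b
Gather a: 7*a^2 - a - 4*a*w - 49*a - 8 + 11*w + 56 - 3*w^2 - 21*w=7*a^2 + a*(-4*w - 50) - 3*w^2 - 10*w + 48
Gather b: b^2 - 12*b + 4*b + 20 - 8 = b^2 - 8*b + 12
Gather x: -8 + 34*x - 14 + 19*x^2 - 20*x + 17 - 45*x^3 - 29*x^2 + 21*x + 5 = -45*x^3 - 10*x^2 + 35*x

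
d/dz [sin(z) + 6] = cos(z)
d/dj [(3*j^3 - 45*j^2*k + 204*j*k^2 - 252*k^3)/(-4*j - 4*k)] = 3*(-j^3 + 6*j^2*k + 15*j*k^2 - 76*k^3)/(2*(j^2 + 2*j*k + k^2))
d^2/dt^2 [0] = 0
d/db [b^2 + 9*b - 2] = 2*b + 9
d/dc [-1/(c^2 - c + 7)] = (2*c - 1)/(c^2 - c + 7)^2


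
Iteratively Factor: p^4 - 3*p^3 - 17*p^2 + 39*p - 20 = (p - 5)*(p^3 + 2*p^2 - 7*p + 4) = (p - 5)*(p - 1)*(p^2 + 3*p - 4) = (p - 5)*(p - 1)^2*(p + 4)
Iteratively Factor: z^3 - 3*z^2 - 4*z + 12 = (z - 2)*(z^2 - z - 6) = (z - 2)*(z + 2)*(z - 3)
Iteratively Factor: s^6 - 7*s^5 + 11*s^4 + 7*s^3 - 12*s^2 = (s)*(s^5 - 7*s^4 + 11*s^3 + 7*s^2 - 12*s) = s*(s - 1)*(s^4 - 6*s^3 + 5*s^2 + 12*s) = s*(s - 1)*(s + 1)*(s^3 - 7*s^2 + 12*s) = s^2*(s - 1)*(s + 1)*(s^2 - 7*s + 12) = s^2*(s - 4)*(s - 1)*(s + 1)*(s - 3)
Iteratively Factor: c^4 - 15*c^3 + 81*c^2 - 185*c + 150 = (c - 2)*(c^3 - 13*c^2 + 55*c - 75) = (c - 5)*(c - 2)*(c^2 - 8*c + 15) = (c - 5)*(c - 3)*(c - 2)*(c - 5)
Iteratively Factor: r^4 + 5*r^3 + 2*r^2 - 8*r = (r + 4)*(r^3 + r^2 - 2*r) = (r - 1)*(r + 4)*(r^2 + 2*r) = r*(r - 1)*(r + 4)*(r + 2)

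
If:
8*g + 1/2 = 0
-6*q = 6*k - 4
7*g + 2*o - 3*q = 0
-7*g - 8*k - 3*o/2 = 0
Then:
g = -1/16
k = -89/368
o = 291/184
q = 1003/1104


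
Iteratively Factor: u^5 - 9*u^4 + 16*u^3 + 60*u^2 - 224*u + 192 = (u + 3)*(u^4 - 12*u^3 + 52*u^2 - 96*u + 64) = (u - 2)*(u + 3)*(u^3 - 10*u^2 + 32*u - 32) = (u - 4)*(u - 2)*(u + 3)*(u^2 - 6*u + 8) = (u - 4)^2*(u - 2)*(u + 3)*(u - 2)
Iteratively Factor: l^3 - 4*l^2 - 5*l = (l)*(l^2 - 4*l - 5) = l*(l - 5)*(l + 1)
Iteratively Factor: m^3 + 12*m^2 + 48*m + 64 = (m + 4)*(m^2 + 8*m + 16) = (m + 4)^2*(m + 4)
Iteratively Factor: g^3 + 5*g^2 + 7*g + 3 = (g + 1)*(g^2 + 4*g + 3) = (g + 1)^2*(g + 3)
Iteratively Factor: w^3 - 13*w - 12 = (w - 4)*(w^2 + 4*w + 3) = (w - 4)*(w + 1)*(w + 3)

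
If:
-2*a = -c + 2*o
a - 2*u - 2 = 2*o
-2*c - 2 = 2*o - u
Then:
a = u + 4/7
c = u - 2/7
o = -u/2 - 5/7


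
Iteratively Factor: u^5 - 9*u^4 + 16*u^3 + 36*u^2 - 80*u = (u - 2)*(u^4 - 7*u^3 + 2*u^2 + 40*u) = u*(u - 2)*(u^3 - 7*u^2 + 2*u + 40) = u*(u - 2)*(u + 2)*(u^2 - 9*u + 20) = u*(u - 5)*(u - 2)*(u + 2)*(u - 4)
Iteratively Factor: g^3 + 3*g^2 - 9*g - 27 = (g - 3)*(g^2 + 6*g + 9) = (g - 3)*(g + 3)*(g + 3)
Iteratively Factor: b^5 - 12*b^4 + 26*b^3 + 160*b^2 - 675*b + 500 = (b - 5)*(b^4 - 7*b^3 - 9*b^2 + 115*b - 100) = (b - 5)*(b + 4)*(b^3 - 11*b^2 + 35*b - 25) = (b - 5)*(b - 1)*(b + 4)*(b^2 - 10*b + 25) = (b - 5)^2*(b - 1)*(b + 4)*(b - 5)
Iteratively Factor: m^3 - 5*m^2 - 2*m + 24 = (m + 2)*(m^2 - 7*m + 12) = (m - 4)*(m + 2)*(m - 3)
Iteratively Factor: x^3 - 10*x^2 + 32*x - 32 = (x - 4)*(x^2 - 6*x + 8) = (x - 4)*(x - 2)*(x - 4)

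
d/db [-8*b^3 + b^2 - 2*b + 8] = -24*b^2 + 2*b - 2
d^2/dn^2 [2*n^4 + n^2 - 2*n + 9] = 24*n^2 + 2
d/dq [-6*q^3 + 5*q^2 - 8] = 2*q*(5 - 9*q)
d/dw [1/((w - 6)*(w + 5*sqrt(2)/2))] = 2*((6 - w)*(2*w + 5*sqrt(2)) - 2*(w - 6)^2)/((w - 6)^3*(2*w + 5*sqrt(2))^2)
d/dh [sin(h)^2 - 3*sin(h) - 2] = (2*sin(h) - 3)*cos(h)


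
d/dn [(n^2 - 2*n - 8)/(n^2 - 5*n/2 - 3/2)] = 2*(-n^2 + 26*n - 34)/(4*n^4 - 20*n^3 + 13*n^2 + 30*n + 9)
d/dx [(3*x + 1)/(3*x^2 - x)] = (-9*x^2 - 6*x + 1)/(x^2*(9*x^2 - 6*x + 1))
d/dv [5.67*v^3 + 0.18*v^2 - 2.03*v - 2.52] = 17.01*v^2 + 0.36*v - 2.03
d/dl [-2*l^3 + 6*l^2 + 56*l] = -6*l^2 + 12*l + 56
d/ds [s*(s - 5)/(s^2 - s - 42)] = 2*(2*s^2 - 42*s + 105)/(s^4 - 2*s^3 - 83*s^2 + 84*s + 1764)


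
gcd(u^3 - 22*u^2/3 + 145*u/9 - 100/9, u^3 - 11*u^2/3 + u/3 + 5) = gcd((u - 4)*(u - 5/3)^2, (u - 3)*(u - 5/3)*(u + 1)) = u - 5/3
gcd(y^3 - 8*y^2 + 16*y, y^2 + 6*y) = y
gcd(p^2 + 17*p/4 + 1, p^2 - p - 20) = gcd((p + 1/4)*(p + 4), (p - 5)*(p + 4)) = p + 4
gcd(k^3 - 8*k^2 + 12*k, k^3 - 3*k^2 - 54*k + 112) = k - 2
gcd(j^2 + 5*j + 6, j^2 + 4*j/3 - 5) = j + 3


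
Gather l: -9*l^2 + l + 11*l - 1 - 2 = -9*l^2 + 12*l - 3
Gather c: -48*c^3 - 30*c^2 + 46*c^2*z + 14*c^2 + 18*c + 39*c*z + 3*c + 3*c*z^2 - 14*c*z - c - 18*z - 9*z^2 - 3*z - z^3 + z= -48*c^3 + c^2*(46*z - 16) + c*(3*z^2 + 25*z + 20) - z^3 - 9*z^2 - 20*z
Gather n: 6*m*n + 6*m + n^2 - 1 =6*m*n + 6*m + n^2 - 1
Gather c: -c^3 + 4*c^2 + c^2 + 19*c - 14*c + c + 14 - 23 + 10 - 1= -c^3 + 5*c^2 + 6*c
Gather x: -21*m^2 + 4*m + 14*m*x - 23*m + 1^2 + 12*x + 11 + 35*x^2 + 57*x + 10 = -21*m^2 - 19*m + 35*x^2 + x*(14*m + 69) + 22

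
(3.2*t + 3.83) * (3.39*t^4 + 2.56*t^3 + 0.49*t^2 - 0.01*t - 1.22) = 10.848*t^5 + 21.1757*t^4 + 11.3728*t^3 + 1.8447*t^2 - 3.9423*t - 4.6726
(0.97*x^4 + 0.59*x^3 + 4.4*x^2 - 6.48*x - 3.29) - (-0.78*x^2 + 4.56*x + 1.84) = 0.97*x^4 + 0.59*x^3 + 5.18*x^2 - 11.04*x - 5.13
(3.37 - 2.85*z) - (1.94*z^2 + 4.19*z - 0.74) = -1.94*z^2 - 7.04*z + 4.11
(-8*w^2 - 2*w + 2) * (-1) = 8*w^2 + 2*w - 2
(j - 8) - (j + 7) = -15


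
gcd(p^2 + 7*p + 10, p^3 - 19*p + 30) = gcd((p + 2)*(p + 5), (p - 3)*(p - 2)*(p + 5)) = p + 5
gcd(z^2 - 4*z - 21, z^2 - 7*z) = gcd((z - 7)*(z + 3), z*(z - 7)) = z - 7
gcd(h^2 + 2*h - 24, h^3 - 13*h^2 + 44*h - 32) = h - 4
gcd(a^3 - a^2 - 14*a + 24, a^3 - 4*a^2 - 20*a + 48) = a^2 + 2*a - 8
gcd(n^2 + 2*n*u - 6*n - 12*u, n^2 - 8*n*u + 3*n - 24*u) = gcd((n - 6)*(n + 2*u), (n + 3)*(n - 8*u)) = 1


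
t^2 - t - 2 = (t - 2)*(t + 1)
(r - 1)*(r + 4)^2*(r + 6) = r^4 + 13*r^3 + 50*r^2 + 32*r - 96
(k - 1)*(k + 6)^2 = k^3 + 11*k^2 + 24*k - 36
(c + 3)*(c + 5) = c^2 + 8*c + 15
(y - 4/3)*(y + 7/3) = y^2 + y - 28/9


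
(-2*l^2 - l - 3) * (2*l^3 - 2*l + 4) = -4*l^5 - 2*l^4 - 2*l^3 - 6*l^2 + 2*l - 12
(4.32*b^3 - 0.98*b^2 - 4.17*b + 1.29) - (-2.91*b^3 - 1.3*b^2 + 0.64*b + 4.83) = 7.23*b^3 + 0.32*b^2 - 4.81*b - 3.54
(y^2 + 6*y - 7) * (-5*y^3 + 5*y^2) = -5*y^5 - 25*y^4 + 65*y^3 - 35*y^2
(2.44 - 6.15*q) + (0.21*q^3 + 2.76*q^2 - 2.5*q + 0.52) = 0.21*q^3 + 2.76*q^2 - 8.65*q + 2.96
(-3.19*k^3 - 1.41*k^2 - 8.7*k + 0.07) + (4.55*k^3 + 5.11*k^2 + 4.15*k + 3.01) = 1.36*k^3 + 3.7*k^2 - 4.55*k + 3.08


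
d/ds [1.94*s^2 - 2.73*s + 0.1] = 3.88*s - 2.73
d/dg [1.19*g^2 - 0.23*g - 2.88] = 2.38*g - 0.23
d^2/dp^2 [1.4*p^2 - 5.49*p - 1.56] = 2.80000000000000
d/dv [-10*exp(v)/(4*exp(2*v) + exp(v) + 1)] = (40*exp(2*v) - 10)*exp(v)/(16*exp(4*v) + 8*exp(3*v) + 9*exp(2*v) + 2*exp(v) + 1)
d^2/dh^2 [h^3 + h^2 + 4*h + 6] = 6*h + 2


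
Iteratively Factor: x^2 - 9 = (x - 3)*(x + 3)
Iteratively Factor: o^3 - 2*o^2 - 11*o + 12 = (o + 3)*(o^2 - 5*o + 4) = (o - 1)*(o + 3)*(o - 4)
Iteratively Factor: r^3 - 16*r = (r - 4)*(r^2 + 4*r) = r*(r - 4)*(r + 4)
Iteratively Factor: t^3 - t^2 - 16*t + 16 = (t + 4)*(t^2 - 5*t + 4) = (t - 4)*(t + 4)*(t - 1)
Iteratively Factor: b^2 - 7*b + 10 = (b - 5)*(b - 2)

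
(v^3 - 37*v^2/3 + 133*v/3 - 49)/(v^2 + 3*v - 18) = (3*v^2 - 28*v + 49)/(3*(v + 6))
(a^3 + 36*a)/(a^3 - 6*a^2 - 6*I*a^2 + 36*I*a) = (a + 6*I)/(a - 6)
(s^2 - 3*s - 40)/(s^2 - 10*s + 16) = (s + 5)/(s - 2)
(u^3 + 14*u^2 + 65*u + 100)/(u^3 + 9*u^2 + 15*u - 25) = (u + 4)/(u - 1)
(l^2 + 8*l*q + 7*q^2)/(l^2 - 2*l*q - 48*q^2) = (-l^2 - 8*l*q - 7*q^2)/(-l^2 + 2*l*q + 48*q^2)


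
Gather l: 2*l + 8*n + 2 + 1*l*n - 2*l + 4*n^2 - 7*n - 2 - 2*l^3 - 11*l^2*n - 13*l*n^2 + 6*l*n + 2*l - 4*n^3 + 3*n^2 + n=-2*l^3 - 11*l^2*n + l*(-13*n^2 + 7*n + 2) - 4*n^3 + 7*n^2 + 2*n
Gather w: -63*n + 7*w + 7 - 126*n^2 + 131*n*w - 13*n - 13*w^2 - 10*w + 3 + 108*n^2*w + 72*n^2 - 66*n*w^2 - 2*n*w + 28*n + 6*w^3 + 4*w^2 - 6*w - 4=-54*n^2 - 48*n + 6*w^3 + w^2*(-66*n - 9) + w*(108*n^2 + 129*n - 9) + 6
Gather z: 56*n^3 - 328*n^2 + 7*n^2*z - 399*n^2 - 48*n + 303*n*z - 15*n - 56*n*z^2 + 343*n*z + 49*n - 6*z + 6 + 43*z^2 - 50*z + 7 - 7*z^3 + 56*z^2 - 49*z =56*n^3 - 727*n^2 - 14*n - 7*z^3 + z^2*(99 - 56*n) + z*(7*n^2 + 646*n - 105) + 13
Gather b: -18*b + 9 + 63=72 - 18*b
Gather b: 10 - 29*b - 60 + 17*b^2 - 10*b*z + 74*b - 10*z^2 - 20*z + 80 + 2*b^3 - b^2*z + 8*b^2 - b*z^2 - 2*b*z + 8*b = 2*b^3 + b^2*(25 - z) + b*(-z^2 - 12*z + 53) - 10*z^2 - 20*z + 30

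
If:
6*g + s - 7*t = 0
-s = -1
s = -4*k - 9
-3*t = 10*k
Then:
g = 86/9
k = -5/2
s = 1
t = 25/3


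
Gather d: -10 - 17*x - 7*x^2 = -7*x^2 - 17*x - 10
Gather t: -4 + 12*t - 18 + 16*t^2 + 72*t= 16*t^2 + 84*t - 22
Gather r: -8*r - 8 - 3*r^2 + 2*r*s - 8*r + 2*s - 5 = -3*r^2 + r*(2*s - 16) + 2*s - 13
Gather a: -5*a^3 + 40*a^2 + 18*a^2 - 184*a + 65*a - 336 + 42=-5*a^3 + 58*a^2 - 119*a - 294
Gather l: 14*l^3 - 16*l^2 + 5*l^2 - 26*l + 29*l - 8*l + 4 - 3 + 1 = 14*l^3 - 11*l^2 - 5*l + 2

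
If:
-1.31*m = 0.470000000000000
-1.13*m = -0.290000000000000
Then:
No Solution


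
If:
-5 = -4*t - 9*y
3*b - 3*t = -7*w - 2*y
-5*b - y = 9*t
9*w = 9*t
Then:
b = -10/13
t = 5/13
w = 5/13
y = 5/13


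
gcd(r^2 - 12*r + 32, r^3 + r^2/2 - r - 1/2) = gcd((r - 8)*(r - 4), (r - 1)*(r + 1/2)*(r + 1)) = 1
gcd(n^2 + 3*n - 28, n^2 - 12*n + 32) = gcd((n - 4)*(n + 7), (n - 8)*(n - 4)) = n - 4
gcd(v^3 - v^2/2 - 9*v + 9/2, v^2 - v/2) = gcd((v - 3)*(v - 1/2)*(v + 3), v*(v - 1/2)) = v - 1/2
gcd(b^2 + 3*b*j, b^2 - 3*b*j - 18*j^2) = b + 3*j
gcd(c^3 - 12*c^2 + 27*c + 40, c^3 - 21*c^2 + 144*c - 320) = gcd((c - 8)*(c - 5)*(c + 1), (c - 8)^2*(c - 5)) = c^2 - 13*c + 40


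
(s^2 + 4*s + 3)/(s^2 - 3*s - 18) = (s + 1)/(s - 6)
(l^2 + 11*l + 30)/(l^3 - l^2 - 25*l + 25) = (l + 6)/(l^2 - 6*l + 5)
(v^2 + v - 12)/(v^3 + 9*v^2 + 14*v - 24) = (v - 3)/(v^2 + 5*v - 6)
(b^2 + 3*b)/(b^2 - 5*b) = (b + 3)/(b - 5)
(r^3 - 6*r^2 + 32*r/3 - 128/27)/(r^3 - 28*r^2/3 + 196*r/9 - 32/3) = (r - 8/3)/(r - 6)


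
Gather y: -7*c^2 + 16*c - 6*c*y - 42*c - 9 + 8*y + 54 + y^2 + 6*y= -7*c^2 - 26*c + y^2 + y*(14 - 6*c) + 45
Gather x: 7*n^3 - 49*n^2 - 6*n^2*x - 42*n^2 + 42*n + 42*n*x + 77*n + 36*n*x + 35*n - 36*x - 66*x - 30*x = 7*n^3 - 91*n^2 + 154*n + x*(-6*n^2 + 78*n - 132)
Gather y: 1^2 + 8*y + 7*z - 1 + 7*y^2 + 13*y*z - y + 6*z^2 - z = 7*y^2 + y*(13*z + 7) + 6*z^2 + 6*z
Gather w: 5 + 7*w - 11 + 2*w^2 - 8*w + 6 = 2*w^2 - w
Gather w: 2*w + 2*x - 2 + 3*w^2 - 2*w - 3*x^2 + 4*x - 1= 3*w^2 - 3*x^2 + 6*x - 3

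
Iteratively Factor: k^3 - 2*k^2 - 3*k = (k)*(k^2 - 2*k - 3) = k*(k - 3)*(k + 1)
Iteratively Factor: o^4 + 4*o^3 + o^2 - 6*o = (o + 2)*(o^3 + 2*o^2 - 3*o) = (o - 1)*(o + 2)*(o^2 + 3*o) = (o - 1)*(o + 2)*(o + 3)*(o)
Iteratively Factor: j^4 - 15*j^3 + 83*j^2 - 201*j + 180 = (j - 5)*(j^3 - 10*j^2 + 33*j - 36) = (j - 5)*(j - 3)*(j^2 - 7*j + 12) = (j - 5)*(j - 3)^2*(j - 4)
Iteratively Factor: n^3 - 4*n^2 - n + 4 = (n + 1)*(n^2 - 5*n + 4) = (n - 4)*(n + 1)*(n - 1)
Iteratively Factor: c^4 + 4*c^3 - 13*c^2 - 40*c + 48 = (c - 3)*(c^3 + 7*c^2 + 8*c - 16) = (c - 3)*(c - 1)*(c^2 + 8*c + 16) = (c - 3)*(c - 1)*(c + 4)*(c + 4)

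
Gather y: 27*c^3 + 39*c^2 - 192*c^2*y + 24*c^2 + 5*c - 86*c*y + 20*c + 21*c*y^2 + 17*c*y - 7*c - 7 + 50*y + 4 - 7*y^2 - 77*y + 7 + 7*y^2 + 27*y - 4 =27*c^3 + 63*c^2 + 21*c*y^2 + 18*c + y*(-192*c^2 - 69*c)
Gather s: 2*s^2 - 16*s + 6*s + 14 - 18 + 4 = 2*s^2 - 10*s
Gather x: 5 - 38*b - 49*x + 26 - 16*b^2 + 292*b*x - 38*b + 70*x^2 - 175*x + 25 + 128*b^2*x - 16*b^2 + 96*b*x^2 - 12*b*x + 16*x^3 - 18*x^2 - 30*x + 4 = -32*b^2 - 76*b + 16*x^3 + x^2*(96*b + 52) + x*(128*b^2 + 280*b - 254) + 60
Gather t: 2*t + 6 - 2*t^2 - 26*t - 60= -2*t^2 - 24*t - 54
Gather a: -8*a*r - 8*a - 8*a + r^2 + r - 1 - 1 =a*(-8*r - 16) + r^2 + r - 2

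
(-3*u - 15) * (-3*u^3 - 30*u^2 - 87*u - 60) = 9*u^4 + 135*u^3 + 711*u^2 + 1485*u + 900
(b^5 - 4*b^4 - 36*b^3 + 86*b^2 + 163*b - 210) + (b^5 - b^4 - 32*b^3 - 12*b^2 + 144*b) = 2*b^5 - 5*b^4 - 68*b^3 + 74*b^2 + 307*b - 210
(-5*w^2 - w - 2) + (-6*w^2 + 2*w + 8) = -11*w^2 + w + 6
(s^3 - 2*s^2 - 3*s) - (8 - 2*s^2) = s^3 - 3*s - 8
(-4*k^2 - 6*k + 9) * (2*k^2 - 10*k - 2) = -8*k^4 + 28*k^3 + 86*k^2 - 78*k - 18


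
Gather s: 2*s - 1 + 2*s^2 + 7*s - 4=2*s^2 + 9*s - 5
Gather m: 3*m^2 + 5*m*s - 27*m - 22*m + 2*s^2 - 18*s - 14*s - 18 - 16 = 3*m^2 + m*(5*s - 49) + 2*s^2 - 32*s - 34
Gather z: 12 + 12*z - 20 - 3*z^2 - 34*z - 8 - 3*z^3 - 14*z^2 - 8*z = -3*z^3 - 17*z^2 - 30*z - 16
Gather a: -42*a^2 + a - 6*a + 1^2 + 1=-42*a^2 - 5*a + 2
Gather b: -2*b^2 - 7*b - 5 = -2*b^2 - 7*b - 5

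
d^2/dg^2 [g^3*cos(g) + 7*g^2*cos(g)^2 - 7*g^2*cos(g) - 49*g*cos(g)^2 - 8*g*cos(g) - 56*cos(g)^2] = -g^3*cos(g) - 6*g^2*sin(g) + 7*g^2*cos(g) - 14*g^2*cos(2*g) + 28*g*sin(g) - 28*g*sin(2*g) + 14*g*cos(g) + 98*g*cos(2*g) + 16*sin(g) + 98*sin(2*g) - 14*cos(g) + 119*cos(2*g) + 7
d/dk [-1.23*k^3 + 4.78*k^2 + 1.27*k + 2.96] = -3.69*k^2 + 9.56*k + 1.27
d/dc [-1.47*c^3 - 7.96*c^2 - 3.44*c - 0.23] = -4.41*c^2 - 15.92*c - 3.44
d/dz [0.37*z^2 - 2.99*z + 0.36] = 0.74*z - 2.99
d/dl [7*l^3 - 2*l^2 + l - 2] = 21*l^2 - 4*l + 1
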